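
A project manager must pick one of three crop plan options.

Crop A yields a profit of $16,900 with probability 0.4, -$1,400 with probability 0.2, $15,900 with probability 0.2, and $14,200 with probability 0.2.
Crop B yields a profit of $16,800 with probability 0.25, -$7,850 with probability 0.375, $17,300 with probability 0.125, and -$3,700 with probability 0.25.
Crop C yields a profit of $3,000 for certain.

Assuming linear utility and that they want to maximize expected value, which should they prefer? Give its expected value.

Crop A = 0.4 × 16900 + 0.2 × (-1400) + 0.2 × 15900 + 0.2 × 14200 = 6760 − 280 + 3180 + 2840 = 12500
Crop B = 0.25 × 16800 + 0.375 × (-7850) + 0.125 × 17300 + 0.25 × (-3700) = 4200 − 2943.75 + 2162.5 − 925 = 2493.75
Crop C: 3000 (certain)

Crop A ($12,500)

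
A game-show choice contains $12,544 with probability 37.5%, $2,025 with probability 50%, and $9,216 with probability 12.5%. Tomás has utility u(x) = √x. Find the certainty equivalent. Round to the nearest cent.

$5,852.25

E[u] = 0.375·√12544 + 0.5·√2025 + 0.125·√9216 = 0.375·112 + 0.5·45 + 0.125·96 = 76.5
CE = (76.5)² = 5852.25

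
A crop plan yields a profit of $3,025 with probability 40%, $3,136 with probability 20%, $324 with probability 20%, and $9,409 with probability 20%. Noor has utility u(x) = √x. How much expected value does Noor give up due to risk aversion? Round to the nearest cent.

$625.36

E[u] = 0.4·√3025 + 0.2·√3136 + 0.2·√324 + 0.2·√9409 = 0.4·55 + 0.2·56 + 0.2·18 + 0.2·97 = 56.2
CE = (56.2)² = 3158.44
Risk premium = EV − CE = 3783.8 − 3158.44 = 625.36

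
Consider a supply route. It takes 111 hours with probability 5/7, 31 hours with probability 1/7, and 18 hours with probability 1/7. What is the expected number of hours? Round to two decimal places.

86.29 hours

EV = 5/7 × 111 + 1/7 × 31 + 1/7 × 18 = 79.2857 + 4.4286 + 2.5714 = 86.2857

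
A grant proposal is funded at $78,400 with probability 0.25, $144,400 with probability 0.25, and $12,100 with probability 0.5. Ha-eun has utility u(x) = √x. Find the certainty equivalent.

E[u] = 0.25·√78400 + 0.25·√144400 + 0.5·√12100 = 0.25·280 + 0.25·380 + 0.5·110 = 220
CE = (220)² = 48400

$48,400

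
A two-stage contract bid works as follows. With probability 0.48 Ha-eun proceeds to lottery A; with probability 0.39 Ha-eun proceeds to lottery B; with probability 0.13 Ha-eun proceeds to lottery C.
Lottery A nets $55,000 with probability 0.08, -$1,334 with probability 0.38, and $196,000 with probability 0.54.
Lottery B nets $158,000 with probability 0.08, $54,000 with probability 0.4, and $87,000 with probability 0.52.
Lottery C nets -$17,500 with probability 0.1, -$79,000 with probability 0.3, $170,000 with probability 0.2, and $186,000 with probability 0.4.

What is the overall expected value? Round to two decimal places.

$94,452.58

EV(A) = 0.08 × 55000 + 0.38 × (-1334) + 0.54 × 196000 = 4400 − 506.92 + 105840 = 109733.08
EV(B) = 0.08 × 158000 + 0.4 × 54000 + 0.52 × 87000 = 12640 + 21600 + 45240 = 79480
EV(C) = 0.1 × (-17500) + 0.3 × (-79000) + 0.2 × 170000 + 0.4 × 186000 = -1750 − 23700 + 34000 + 74400 = 82950
Overall = 0.48 × 109733.08 + 0.39 × 79480 + 0.13 × 82950 = 52671.8784 + 30997.2 + 10783.5 = 94452.5784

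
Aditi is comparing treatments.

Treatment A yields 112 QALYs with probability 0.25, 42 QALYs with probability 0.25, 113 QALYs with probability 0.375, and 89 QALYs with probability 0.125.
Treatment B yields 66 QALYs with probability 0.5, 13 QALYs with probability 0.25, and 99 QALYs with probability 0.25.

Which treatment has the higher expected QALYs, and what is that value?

Treatment A (92 QALYs)

Treatment A = 0.25 × 112 + 0.25 × 42 + 0.375 × 113 + 0.125 × 89 = 28 + 10.5 + 42.375 + 11.125 = 92
Treatment B = 0.5 × 66 + 0.25 × 13 + 0.25 × 99 = 33 + 3.25 + 24.75 = 61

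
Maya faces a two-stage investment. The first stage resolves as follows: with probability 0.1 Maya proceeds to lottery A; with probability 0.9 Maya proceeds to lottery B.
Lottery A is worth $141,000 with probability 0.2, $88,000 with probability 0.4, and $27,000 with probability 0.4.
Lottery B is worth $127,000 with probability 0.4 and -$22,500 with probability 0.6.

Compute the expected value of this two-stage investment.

EV(A) = 0.2 × 141000 + 0.4 × 88000 + 0.4 × 27000 = 28200 + 35200 + 10800 = 74200
EV(B) = 0.4 × 127000 + 0.6 × (-22500) = 50800 − 13500 = 37300
Overall = 0.1 × 74200 + 0.9 × 37300 = 7420 + 33570 = 40990

$40,990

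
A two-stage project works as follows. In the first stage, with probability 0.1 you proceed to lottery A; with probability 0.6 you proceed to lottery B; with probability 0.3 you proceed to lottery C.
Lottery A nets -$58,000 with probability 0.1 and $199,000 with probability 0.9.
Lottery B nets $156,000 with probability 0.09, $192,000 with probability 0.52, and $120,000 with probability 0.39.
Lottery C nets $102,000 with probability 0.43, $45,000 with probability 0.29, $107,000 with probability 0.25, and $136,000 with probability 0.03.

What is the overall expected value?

EV(A) = 0.1 × (-58000) + 0.9 × 199000 = -5800 + 179100 = 173300
EV(B) = 0.09 × 156000 + 0.52 × 192000 + 0.39 × 120000 = 14040 + 99840 + 46800 = 160680
EV(C) = 0.43 × 102000 + 0.29 × 45000 + 0.25 × 107000 + 0.03 × 136000 = 43860 + 13050 + 26750 + 4080 = 87740
Overall = 0.1 × 173300 + 0.6 × 160680 + 0.3 × 87740 = 17330 + 96408 + 26322 = 140060

$140,060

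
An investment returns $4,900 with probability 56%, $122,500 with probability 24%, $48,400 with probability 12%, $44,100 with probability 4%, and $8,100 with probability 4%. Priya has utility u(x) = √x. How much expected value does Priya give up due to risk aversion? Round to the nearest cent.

E[u] = 0.56·√4900 + 0.24·√122500 + 0.12·√48400 + 0.04·√44100 + 0.04·√8100 = 0.56·70 + 0.24·350 + 0.12·220 + 0.04·210 + 0.04·90 = 161.6
CE = (161.6)² = 26114.56
Risk premium = EV − CE = 40040 − 26114.56 = 13925.44

$13,925.44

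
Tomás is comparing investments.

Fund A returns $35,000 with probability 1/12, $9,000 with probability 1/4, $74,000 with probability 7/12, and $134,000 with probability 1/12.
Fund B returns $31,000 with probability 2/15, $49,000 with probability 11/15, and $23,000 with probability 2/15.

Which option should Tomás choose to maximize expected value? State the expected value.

Fund A ($59,500)

Fund A = 1/12 × 35000 + 1/4 × 9000 + 7/12 × 74000 + 1/12 × 134000 = 2916.6667 + 2250 + 43166.6667 + 11166.6667 = 59500
Fund B = 2/15 × 31000 + 11/15 × 49000 + 2/15 × 23000 = 4133.3333 + 35933.3333 + 3066.6667 = 43133.3333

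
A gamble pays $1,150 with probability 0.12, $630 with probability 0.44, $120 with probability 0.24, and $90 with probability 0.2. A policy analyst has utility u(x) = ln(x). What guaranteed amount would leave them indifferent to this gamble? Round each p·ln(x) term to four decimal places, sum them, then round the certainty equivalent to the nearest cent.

$308.22

E[u] = 0.12·ln(1150) + 0.44·ln(630) + 0.24·ln(120) + 0.2·ln(90) = 0.8457 + 2.8361 + 1.1490 + 0.9000 = 5.7308
CE = e^5.7308 ≈ 308.22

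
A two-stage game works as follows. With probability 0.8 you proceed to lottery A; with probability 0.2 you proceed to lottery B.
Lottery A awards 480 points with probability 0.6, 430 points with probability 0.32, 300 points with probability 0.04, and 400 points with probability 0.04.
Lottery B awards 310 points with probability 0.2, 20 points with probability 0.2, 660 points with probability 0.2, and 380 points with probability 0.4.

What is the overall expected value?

432.88 points

EV(A) = 0.6 × 480 + 0.32 × 430 + 0.04 × 300 + 0.04 × 400 = 288 + 137.6 + 12 + 16 = 453.6
EV(B) = 0.2 × 310 + 0.2 × 20 + 0.2 × 660 + 0.4 × 380 = 62 + 4 + 132 + 152 = 350
Overall = 0.8 × 453.6 + 0.2 × 350 = 362.88 + 70 = 432.88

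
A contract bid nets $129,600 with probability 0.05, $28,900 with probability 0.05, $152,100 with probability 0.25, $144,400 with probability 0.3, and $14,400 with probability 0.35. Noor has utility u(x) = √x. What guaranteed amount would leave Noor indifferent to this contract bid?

$78,400

E[u] = 0.05·√129600 + 0.05·√28900 + 0.25·√152100 + 0.3·√144400 + 0.35·√14400 = 0.05·360 + 0.05·170 + 0.25·390 + 0.3·380 + 0.35·120 = 280
CE = (280)² = 78400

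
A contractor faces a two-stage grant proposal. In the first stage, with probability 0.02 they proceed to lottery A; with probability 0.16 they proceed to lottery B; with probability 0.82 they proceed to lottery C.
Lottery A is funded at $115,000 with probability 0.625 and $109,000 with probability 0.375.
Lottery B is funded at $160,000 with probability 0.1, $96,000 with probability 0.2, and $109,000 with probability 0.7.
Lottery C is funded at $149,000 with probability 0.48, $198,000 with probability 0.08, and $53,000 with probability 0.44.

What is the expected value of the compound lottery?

EV(A) = 0.625 × 115000 + 0.375 × 109000 = 71875 + 40875 = 112750
EV(B) = 0.1 × 160000 + 0.2 × 96000 + 0.7 × 109000 = 16000 + 19200 + 76300 = 111500
EV(C) = 0.48 × 149000 + 0.08 × 198000 + 0.44 × 53000 = 71520 + 15840 + 23320 = 110680
Overall = 0.02 × 112750 + 0.16 × 111500 + 0.82 × 110680 = 2255 + 17840 + 90757.6 = 110852.6

$110,852.60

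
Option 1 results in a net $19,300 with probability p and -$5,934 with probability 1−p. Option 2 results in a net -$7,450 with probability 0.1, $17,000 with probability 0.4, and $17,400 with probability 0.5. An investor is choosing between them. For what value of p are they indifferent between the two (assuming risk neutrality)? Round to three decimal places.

p = 0.820

EV(Option 2) = 0.1 × (-7450) + 0.4 × 17000 + 0.5 × 17400 = -745 + 6800 + 8700 = 14755
p·19300 + (1−p)·(-5934) = 14755
25234p − 5934 = 14755
p = (14755 + 5934) / 25234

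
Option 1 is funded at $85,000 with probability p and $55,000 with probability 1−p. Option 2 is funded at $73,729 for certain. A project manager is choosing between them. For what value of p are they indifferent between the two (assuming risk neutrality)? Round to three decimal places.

p·85000 + (1−p)·55000 = 73729
30000p + 55000 = 73729
p = (73729 − 55000) / 30000

p = 0.624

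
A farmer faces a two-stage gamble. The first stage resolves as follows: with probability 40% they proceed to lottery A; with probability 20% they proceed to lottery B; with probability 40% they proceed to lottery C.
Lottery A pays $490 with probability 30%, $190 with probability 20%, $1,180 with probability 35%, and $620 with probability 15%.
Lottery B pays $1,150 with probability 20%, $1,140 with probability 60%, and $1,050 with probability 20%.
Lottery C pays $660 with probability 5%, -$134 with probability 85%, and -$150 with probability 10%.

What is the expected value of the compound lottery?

$462.84

EV(A) = 0.3 × 490 + 0.2 × 190 + 0.35 × 1180 + 0.15 × 620 = 147 + 38 + 413 + 93 = 691
EV(B) = 0.2 × 1150 + 0.6 × 1140 + 0.2 × 1050 = 230 + 684 + 210 = 1124
EV(C) = 0.05 × 660 + 0.85 × (-134) + 0.1 × (-150) = 33 − 113.9 − 15 = -95.9
Overall = 0.4 × 691 + 0.2 × 1124 + 0.4 × (-95.9) = 276.4 + 224.8 − 38.36 = 462.84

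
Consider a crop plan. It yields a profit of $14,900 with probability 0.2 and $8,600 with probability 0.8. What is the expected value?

$9,860

EV = 0.2 × 14900 + 0.8 × 8600 = 2980 + 6880 = 9860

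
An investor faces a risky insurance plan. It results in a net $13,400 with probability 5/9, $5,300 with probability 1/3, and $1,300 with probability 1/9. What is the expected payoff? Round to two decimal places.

EV = 5/9 × 13400 + 1/3 × 5300 + 1/9 × 1300 = 7444.4444 + 1766.6667 + 144.4444 = 9355.5556

$9,355.56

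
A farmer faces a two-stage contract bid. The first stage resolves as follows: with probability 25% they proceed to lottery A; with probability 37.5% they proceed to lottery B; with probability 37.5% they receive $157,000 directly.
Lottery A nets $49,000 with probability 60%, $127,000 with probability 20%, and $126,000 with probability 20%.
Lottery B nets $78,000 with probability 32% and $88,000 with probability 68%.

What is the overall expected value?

$110,675

EV(A) = 0.6 × 49000 + 0.2 × 127000 + 0.2 × 126000 = 29400 + 25400 + 25200 = 80000
EV(B) = 0.32 × 78000 + 0.68 × 88000 = 24960 + 59840 = 84800
Branch C: 157000 (certain)
Overall = 0.25 × 80000 + 0.375 × 84800 + 0.375 × 157000 = 20000 + 31800 + 58875 = 110675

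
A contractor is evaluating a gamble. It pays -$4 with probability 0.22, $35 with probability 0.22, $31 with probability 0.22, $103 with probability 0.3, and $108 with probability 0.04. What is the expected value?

$48.86

EV = 0.22 × (-4) + 0.22 × 35 + 0.22 × 31 + 0.3 × 103 + 0.04 × 108 = -0.88 + 7.7 + 6.82 + 30.9 + 4.32 = 48.86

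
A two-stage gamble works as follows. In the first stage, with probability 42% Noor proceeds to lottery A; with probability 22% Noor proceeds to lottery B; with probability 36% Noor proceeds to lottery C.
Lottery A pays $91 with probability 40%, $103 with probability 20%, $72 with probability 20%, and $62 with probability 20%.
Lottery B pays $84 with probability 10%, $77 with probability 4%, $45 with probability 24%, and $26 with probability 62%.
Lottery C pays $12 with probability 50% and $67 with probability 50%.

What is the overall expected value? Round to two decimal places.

EV(A) = 0.4 × 91 + 0.2 × 103 + 0.2 × 72 + 0.2 × 62 = 36.4 + 20.6 + 14.4 + 12.4 = 83.8
EV(B) = 0.1 × 84 + 0.04 × 77 + 0.24 × 45 + 0.62 × 26 = 8.4 + 3.08 + 10.8 + 16.12 = 38.4
EV(C) = 0.5 × 12 + 0.5 × 67 = 6 + 33.5 = 39.5
Overall = 0.42 × 83.8 + 0.22 × 38.4 + 0.36 × 39.5 = 35.196 + 8.448 + 14.22 = 57.864

$57.86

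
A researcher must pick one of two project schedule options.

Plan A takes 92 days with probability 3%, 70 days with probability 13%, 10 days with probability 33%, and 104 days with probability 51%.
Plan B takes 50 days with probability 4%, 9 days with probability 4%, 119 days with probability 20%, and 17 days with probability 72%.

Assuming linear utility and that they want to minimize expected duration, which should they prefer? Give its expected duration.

Plan B (38.4 days)

Plan A = 0.03 × 92 + 0.13 × 70 + 0.33 × 10 + 0.51 × 104 = 2.76 + 9.1 + 3.3 + 53.04 = 68.2
Plan B = 0.04 × 50 + 0.04 × 9 + 0.2 × 119 + 0.72 × 17 = 2 + 0.36 + 23.8 + 12.24 = 38.4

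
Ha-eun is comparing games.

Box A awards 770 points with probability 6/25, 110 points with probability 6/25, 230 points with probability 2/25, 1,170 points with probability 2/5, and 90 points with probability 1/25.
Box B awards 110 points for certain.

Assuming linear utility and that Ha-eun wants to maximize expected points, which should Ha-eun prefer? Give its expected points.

Box A (701.2 points)

Box A = 6/25 × 770 + 6/25 × 110 + 2/25 × 230 + 2/5 × 1170 + 1/25 × 90 = 184.8 + 26.4 + 18.4 + 468 + 3.6 = 701.2
Box B: 110 (certain)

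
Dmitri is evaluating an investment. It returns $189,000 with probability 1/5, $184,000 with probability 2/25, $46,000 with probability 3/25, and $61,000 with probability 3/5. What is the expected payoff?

$94,640

EV = 1/5 × 189000 + 2/25 × 184000 + 3/25 × 46000 + 3/5 × 61000 = 37800 + 14720 + 5520 + 36600 = 94640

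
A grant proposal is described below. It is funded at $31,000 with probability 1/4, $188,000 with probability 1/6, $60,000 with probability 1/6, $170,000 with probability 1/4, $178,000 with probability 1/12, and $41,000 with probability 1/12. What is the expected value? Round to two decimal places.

$109,833.33

EV = 1/4 × 31000 + 1/6 × 188000 + 1/6 × 60000 + 1/4 × 170000 + 1/12 × 178000 + 1/12 × 41000 = 7750 + 31333.3333 + 10000 + 42500 + 14833.3333 + 3416.6667 = 109833.3333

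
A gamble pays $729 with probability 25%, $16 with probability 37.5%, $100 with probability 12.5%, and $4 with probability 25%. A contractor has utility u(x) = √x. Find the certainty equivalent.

$100

E[u] = 0.25·√729 + 0.375·√16 + 0.125·√100 + 0.25·√4 = 0.25·27 + 0.375·4 + 0.125·10 + 0.25·2 = 10
CE = (10)² = 100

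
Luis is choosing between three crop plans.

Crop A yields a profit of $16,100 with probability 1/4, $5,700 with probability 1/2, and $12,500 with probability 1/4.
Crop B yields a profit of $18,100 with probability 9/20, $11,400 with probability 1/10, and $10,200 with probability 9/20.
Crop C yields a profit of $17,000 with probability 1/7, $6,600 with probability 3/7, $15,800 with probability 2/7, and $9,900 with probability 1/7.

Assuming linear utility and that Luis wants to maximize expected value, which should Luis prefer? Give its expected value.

Crop B ($13,875)

Crop A = 1/4 × 16100 + 1/2 × 5700 + 1/4 × 12500 = 4025 + 2850 + 3125 = 10000
Crop B = 9/20 × 18100 + 1/10 × 11400 + 9/20 × 10200 = 8145 + 1140 + 4590 = 13875
Crop C = 1/7 × 17000 + 3/7 × 6600 + 2/7 × 15800 + 1/7 × 9900 = 2428.5714 + 2828.5714 + 4514.2857 + 1414.2857 = 11185.7143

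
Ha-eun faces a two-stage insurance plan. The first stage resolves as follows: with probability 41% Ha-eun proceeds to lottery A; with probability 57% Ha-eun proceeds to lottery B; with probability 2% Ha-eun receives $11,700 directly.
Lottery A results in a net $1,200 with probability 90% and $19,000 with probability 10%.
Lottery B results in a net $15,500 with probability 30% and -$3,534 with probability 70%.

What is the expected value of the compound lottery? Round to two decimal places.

EV(A) = 0.9 × 1200 + 0.1 × 19000 = 1080 + 1900 = 2980
EV(B) = 0.3 × 15500 + 0.7 × (-3534) = 4650 − 2473.8 = 2176.2
Branch C: 11700 (certain)
Overall = 0.41 × 2980 + 0.57 × 2176.2 + 0.02 × 11700 = 1221.8 + 1240.434 + 234 = 2696.234

$2,696.23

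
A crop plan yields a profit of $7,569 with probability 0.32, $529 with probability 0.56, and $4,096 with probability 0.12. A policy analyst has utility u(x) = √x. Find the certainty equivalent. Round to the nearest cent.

$2,342.56

E[u] = 0.32·√7569 + 0.56·√529 + 0.12·√4096 = 0.32·87 + 0.56·23 + 0.12·64 = 48.4
CE = (48.4)² = 2342.56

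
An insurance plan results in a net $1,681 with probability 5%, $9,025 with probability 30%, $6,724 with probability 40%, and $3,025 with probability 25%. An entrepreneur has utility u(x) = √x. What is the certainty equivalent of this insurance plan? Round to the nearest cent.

$5,944.41

E[u] = 0.05·√1681 + 0.3·√9025 + 0.4·√6724 + 0.25·√3025 = 0.05·41 + 0.3·95 + 0.4·82 + 0.25·55 = 77.1
CE = (77.1)² = 5944.41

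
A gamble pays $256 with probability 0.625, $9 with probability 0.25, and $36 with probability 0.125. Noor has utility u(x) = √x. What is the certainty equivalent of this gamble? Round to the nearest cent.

$132.25

E[u] = 0.625·√256 + 0.25·√9 + 0.125·√36 = 0.625·16 + 0.25·3 + 0.125·6 = 11.5
CE = (11.5)² = 132.25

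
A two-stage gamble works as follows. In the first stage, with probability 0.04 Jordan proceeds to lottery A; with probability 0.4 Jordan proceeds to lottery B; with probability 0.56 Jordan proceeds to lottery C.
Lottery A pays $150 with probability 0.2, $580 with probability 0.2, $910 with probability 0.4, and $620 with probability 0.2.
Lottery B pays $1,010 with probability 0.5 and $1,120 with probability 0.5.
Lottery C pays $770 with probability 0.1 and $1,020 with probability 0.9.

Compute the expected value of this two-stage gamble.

$1,008.56

EV(A) = 0.2 × 150 + 0.2 × 580 + 0.4 × 910 + 0.2 × 620 = 30 + 116 + 364 + 124 = 634
EV(B) = 0.5 × 1010 + 0.5 × 1120 = 505 + 560 = 1065
EV(C) = 0.1 × 770 + 0.9 × 1020 = 77 + 918 = 995
Overall = 0.04 × 634 + 0.4 × 1065 + 0.56 × 995 = 25.36 + 426 + 557.2 = 1008.56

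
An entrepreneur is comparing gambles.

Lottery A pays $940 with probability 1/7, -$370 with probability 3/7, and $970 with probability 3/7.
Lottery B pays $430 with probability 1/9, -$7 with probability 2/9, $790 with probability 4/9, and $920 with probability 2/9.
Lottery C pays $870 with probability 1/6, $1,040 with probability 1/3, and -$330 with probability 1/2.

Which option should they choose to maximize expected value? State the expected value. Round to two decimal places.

Lottery A = 1/7 × 940 + 3/7 × (-370) + 3/7 × 970 = 134.2857 − 158.5714 + 415.7143 = 391.4286
Lottery B = 1/9 × 430 + 2/9 × (-7) + 4/9 × 790 + 2/9 × 920 = 47.7778 − 1.5556 + 351.1111 + 204.4444 = 601.7778
Lottery C = 1/6 × 870 + 1/3 × 1040 + 1/2 × (-330) = 145 + 346.6667 − 165 = 326.6667

Lottery B ($601.78)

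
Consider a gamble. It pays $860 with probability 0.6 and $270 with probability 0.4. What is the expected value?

$624

EV = 0.6 × 860 + 0.4 × 270 = 516 + 108 = 624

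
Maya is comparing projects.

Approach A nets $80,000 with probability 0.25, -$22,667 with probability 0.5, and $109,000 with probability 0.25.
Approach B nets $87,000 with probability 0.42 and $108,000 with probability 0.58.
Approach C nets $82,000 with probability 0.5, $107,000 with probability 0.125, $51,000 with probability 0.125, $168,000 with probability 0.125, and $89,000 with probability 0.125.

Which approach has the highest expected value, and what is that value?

Approach A = 0.25 × 80000 + 0.5 × (-22667) + 0.25 × 109000 = 20000 − 11333.5 + 27250 = 35916.5
Approach B = 0.42 × 87000 + 0.58 × 108000 = 36540 + 62640 = 99180
Approach C = 0.5 × 82000 + 0.125 × 107000 + 0.125 × 51000 + 0.125 × 168000 + 0.125 × 89000 = 41000 + 13375 + 6375 + 21000 + 11125 = 92875

Approach B ($99,180)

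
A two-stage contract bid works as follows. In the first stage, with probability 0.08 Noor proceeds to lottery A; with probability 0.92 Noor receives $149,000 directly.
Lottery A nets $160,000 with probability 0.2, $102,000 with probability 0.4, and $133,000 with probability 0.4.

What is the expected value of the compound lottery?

$147,160

EV(A) = 0.2 × 160000 + 0.4 × 102000 + 0.4 × 133000 = 32000 + 40800 + 53200 = 126000
Branch B: 149000 (certain)
Overall = 0.08 × 126000 + 0.92 × 149000 = 10080 + 137080 = 147160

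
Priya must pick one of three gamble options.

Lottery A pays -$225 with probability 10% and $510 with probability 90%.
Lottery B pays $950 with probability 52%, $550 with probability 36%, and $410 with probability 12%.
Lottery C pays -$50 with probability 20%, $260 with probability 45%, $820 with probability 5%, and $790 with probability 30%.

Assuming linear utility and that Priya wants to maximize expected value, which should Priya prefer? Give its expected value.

Lottery A = 0.1 × (-225) + 0.9 × 510 = -22.5 + 459 = 436.5
Lottery B = 0.52 × 950 + 0.36 × 550 + 0.12 × 410 = 494 + 198 + 49.2 = 741.2
Lottery C = 0.2 × (-50) + 0.45 × 260 + 0.05 × 820 + 0.3 × 790 = -10 + 117 + 41 + 237 = 385

Lottery B ($741.20)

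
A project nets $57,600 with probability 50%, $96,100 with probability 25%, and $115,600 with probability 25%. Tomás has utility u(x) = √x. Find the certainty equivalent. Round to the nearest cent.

$79,806.25

E[u] = 0.5·√57600 + 0.25·√96100 + 0.25·√115600 = 0.5·240 + 0.25·310 + 0.25·340 = 282.5
CE = (282.5)² = 79806.25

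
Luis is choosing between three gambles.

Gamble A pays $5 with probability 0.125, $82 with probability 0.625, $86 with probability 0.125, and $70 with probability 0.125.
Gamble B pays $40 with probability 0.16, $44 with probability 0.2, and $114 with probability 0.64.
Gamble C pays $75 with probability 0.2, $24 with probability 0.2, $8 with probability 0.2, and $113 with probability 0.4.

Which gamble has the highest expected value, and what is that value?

Gamble B ($88.16)

Gamble A = 0.125 × 5 + 0.625 × 82 + 0.125 × 86 + 0.125 × 70 = 0.625 + 51.25 + 10.75 + 8.75 = 71.375
Gamble B = 0.16 × 40 + 0.2 × 44 + 0.64 × 114 = 6.4 + 8.8 + 72.96 = 88.16
Gamble C = 0.2 × 75 + 0.2 × 24 + 0.2 × 8 + 0.4 × 113 = 15 + 4.8 + 1.6 + 45.2 = 66.6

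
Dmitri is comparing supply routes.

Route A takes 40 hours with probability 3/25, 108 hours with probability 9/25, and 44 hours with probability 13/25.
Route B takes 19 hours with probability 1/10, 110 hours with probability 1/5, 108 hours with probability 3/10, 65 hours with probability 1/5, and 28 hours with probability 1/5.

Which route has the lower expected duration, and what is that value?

Route A = 3/25 × 40 + 9/25 × 108 + 13/25 × 44 = 4.8 + 38.88 + 22.88 = 66.56
Route B = 1/10 × 19 + 1/5 × 110 + 3/10 × 108 + 1/5 × 65 + 1/5 × 28 = 1.9 + 22 + 32.4 + 13 + 5.6 = 74.9

Route A (66.56 hours)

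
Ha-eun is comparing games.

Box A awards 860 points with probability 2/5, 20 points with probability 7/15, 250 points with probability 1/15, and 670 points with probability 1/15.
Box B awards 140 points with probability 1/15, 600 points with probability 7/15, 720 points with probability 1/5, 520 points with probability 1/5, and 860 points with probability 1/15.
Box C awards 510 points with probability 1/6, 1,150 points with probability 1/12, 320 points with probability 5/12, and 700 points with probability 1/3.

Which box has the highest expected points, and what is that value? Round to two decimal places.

Box A = 2/5 × 860 + 7/15 × 20 + 1/15 × 250 + 1/15 × 670 = 344 + 9.3333 + 16.6667 + 44.6667 = 414.6667
Box B = 1/15 × 140 + 7/15 × 600 + 1/5 × 720 + 1/5 × 520 + 1/15 × 860 = 9.3333 + 280 + 144 + 104 + 57.3333 = 594.6667
Box C = 1/6 × 510 + 1/12 × 1150 + 5/12 × 320 + 1/3 × 700 = 85 + 95.8333 + 133.3333 + 233.3333 = 547.5

Box B (594.67 points)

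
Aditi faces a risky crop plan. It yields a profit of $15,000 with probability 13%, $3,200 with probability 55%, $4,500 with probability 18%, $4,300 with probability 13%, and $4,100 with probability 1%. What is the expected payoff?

EV = 0.13 × 15000 + 0.55 × 3200 + 0.18 × 4500 + 0.13 × 4300 + 0.01 × 4100 = 1950 + 1760 + 810 + 559 + 41 = 5120

$5,120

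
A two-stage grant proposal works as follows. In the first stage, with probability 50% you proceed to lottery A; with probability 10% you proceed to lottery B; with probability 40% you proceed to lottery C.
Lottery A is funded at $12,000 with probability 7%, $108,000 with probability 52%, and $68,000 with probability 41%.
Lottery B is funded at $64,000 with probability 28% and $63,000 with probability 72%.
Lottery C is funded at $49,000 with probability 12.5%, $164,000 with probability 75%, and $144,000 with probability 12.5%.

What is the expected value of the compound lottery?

EV(A) = 0.07 × 12000 + 0.52 × 108000 + 0.41 × 68000 = 840 + 56160 + 27880 = 84880
EV(B) = 0.28 × 64000 + 0.72 × 63000 = 17920 + 45360 = 63280
EV(C) = 0.125 × 49000 + 0.75 × 164000 + 0.125 × 144000 = 6125 + 123000 + 18000 = 147125
Overall = 0.5 × 84880 + 0.1 × 63280 + 0.4 × 147125 = 42440 + 6328 + 58850 = 107618

$107,618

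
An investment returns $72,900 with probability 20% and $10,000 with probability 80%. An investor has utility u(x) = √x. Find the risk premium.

E[u] = 0.2·√72900 + 0.8·√10000 = 0.2·270 + 0.8·100 = 134
CE = (134)² = 17956
Risk premium = EV − CE = 22580 − 17956 = 4624

$4,624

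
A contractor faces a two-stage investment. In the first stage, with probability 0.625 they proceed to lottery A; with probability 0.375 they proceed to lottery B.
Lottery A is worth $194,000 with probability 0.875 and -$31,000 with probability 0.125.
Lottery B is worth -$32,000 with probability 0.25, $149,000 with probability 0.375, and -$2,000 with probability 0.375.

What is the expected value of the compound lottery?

EV(A) = 0.875 × 194000 + 0.125 × (-31000) = 169750 − 3875 = 165875
EV(B) = 0.25 × (-32000) + 0.375 × 149000 + 0.375 × (-2000) = -8000 + 55875 − 750 = 47125
Overall = 0.625 × 165875 + 0.375 × 47125 = 103671.875 + 17671.875 = 121343.75

$121,343.75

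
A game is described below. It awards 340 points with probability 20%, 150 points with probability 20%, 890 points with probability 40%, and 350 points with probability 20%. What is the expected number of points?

524 points

EV = 0.2 × 340 + 0.2 × 150 + 0.4 × 890 + 0.2 × 350 = 68 + 30 + 356 + 70 = 524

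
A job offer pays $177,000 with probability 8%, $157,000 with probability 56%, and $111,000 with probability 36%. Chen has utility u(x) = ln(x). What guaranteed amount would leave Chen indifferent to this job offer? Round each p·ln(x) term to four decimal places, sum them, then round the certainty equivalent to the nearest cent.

$139,902.36

E[u] = 0.08·ln(177000) + 0.56·ln(157000) + 0.36·ln(111000) = 0.9667 + 6.6998 + 4.1822 = 11.8487
CE = e^11.8487 ≈ 139902.36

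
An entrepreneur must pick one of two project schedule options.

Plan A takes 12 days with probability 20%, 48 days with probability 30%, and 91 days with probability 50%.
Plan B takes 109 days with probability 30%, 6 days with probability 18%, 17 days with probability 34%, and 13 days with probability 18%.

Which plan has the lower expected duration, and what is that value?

Plan B (41.9 days)

Plan A = 0.2 × 12 + 0.3 × 48 + 0.5 × 91 = 2.4 + 14.4 + 45.5 = 62.3
Plan B = 0.3 × 109 + 0.18 × 6 + 0.34 × 17 + 0.18 × 13 = 32.7 + 1.08 + 5.78 + 2.34 = 41.9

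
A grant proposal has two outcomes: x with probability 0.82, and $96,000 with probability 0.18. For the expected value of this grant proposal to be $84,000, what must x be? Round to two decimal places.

0.82·x + 0.18·96000 = 84000
0.82·x = 84000 − 17280 = 66720
x = 66720 / 0.82 = 81365.8537

x = $81,365.85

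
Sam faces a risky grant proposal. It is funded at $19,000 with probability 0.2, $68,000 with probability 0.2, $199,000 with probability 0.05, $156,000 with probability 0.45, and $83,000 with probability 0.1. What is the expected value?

EV = 0.2 × 19000 + 0.2 × 68000 + 0.05 × 199000 + 0.45 × 156000 + 0.1 × 83000 = 3800 + 13600 + 9950 + 70200 + 8300 = 105850

$105,850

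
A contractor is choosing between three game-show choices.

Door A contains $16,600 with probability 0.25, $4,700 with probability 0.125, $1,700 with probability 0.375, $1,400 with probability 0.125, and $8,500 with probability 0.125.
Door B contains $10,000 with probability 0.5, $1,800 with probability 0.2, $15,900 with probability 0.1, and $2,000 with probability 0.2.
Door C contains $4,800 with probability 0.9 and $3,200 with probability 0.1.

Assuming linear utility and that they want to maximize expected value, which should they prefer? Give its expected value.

Door A = 0.25 × 16600 + 0.125 × 4700 + 0.375 × 1700 + 0.125 × 1400 + 0.125 × 8500 = 4150 + 587.5 + 637.5 + 175 + 1062.5 = 6612.5
Door B = 0.5 × 10000 + 0.2 × 1800 + 0.1 × 15900 + 0.2 × 2000 = 5000 + 360 + 1590 + 400 = 7350
Door C = 0.9 × 4800 + 0.1 × 3200 = 4320 + 320 = 4640

Door B ($7,350)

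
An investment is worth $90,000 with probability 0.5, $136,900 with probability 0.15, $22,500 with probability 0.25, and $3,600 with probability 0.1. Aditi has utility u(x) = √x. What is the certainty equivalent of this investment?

E[u] = 0.5·√90000 + 0.15·√136900 + 0.25·√22500 + 0.1·√3600 = 0.5·300 + 0.15·370 + 0.25·150 + 0.1·60 = 249
CE = (249)² = 62001

$62,001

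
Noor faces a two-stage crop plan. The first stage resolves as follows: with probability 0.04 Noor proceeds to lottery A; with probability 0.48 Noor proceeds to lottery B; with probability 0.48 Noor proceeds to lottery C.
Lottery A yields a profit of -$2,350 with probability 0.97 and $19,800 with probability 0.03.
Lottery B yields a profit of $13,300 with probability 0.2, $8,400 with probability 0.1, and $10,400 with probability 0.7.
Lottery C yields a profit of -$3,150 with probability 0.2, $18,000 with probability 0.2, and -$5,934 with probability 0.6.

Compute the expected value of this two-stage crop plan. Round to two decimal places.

$4,823.59

EV(A) = 0.97 × (-2350) + 0.03 × 19800 = -2279.5 + 594 = -1685.5
EV(B) = 0.2 × 13300 + 0.1 × 8400 + 0.7 × 10400 = 2660 + 840 + 7280 = 10780
EV(C) = 0.2 × (-3150) + 0.2 × 18000 + 0.6 × (-5934) = -630 + 3600 − 3560.4 = -590.4
Overall = 0.04 × (-1685.5) + 0.48 × 10780 + 0.48 × (-590.4) = -67.42 + 5174.4 − 283.392 = 4823.588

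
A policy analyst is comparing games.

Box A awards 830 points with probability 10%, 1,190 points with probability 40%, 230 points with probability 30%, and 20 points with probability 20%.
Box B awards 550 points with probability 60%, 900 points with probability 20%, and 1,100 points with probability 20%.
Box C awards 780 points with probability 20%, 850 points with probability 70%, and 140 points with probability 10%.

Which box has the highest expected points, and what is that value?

Box A = 0.1 × 830 + 0.4 × 1190 + 0.3 × 230 + 0.2 × 20 = 83 + 476 + 69 + 4 = 632
Box B = 0.6 × 550 + 0.2 × 900 + 0.2 × 1100 = 330 + 180 + 220 = 730
Box C = 0.2 × 780 + 0.7 × 850 + 0.1 × 140 = 156 + 595 + 14 = 765

Box C (765 points)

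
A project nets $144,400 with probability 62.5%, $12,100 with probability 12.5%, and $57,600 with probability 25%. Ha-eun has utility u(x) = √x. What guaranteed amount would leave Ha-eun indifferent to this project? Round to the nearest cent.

E[u] = 0.625·√144400 + 0.125·√12100 + 0.25·√57600 = 0.625·380 + 0.125·110 + 0.25·240 = 311.25
CE = (311.25)² = 96876.5625

$96,876.56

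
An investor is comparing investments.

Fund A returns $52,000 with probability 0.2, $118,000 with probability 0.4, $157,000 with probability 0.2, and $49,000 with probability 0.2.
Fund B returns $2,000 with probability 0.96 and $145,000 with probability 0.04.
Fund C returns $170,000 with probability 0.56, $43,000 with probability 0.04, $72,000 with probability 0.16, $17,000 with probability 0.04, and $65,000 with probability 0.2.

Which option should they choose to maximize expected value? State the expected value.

Fund C ($122,120)

Fund A = 0.2 × 52000 + 0.4 × 118000 + 0.2 × 157000 + 0.2 × 49000 = 10400 + 47200 + 31400 + 9800 = 98800
Fund B = 0.96 × 2000 + 0.04 × 145000 = 1920 + 5800 = 7720
Fund C = 0.56 × 170000 + 0.04 × 43000 + 0.16 × 72000 + 0.04 × 17000 + 0.2 × 65000 = 95200 + 1720 + 11520 + 680 + 13000 = 122120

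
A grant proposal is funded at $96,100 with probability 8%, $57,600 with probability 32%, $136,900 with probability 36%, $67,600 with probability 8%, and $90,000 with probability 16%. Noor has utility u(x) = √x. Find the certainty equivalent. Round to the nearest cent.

E[u] = 0.08·√96100 + 0.32·√57600 + 0.36·√136900 + 0.08·√67600 + 0.16·√90000 = 0.08·310 + 0.32·240 + 0.36·370 + 0.08·260 + 0.16·300 = 303.6
CE = (303.6)² = 92172.96

$92,172.96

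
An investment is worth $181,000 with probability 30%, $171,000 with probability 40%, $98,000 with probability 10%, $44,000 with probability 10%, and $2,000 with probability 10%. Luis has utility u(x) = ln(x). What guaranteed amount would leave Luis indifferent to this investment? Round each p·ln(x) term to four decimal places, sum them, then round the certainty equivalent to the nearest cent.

$92,069.59

E[u] = 0.3·ln(181000) + 0.4·ln(171000) + 0.1·ln(98000) + 0.1·ln(44000) + 0.1·ln(2000) = 3.6319 + 4.8198 + 1.1493 + 1.0692 + 0.7601 = 11.4303
CE = e^11.4303 ≈ 92069.59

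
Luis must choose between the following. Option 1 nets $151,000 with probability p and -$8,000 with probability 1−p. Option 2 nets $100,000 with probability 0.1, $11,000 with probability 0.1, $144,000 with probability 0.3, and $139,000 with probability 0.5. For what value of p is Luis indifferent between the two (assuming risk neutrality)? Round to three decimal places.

EV(Option 2) = 0.1 × 100000 + 0.1 × 11000 + 0.3 × 144000 + 0.5 × 139000 = 10000 + 1100 + 43200 + 69500 = 123800
p·151000 + (1−p)·(-8000) = 123800
159000p − 8000 = 123800
p = (123800 + 8000) / 159000

p = 0.829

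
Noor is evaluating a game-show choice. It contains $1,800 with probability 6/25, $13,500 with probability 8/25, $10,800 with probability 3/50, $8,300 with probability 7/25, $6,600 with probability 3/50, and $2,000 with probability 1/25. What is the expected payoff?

EV = 6/25 × 1800 + 8/25 × 13500 + 3/50 × 10800 + 7/25 × 8300 + 3/50 × 6600 + 1/25 × 2000 = 432 + 4320 + 648 + 2324 + 396 + 80 = 8200

$8,200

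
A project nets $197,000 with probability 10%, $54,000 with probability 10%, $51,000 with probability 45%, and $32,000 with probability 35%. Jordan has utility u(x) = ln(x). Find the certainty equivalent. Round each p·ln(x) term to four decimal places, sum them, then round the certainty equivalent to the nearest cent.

$49,876.24

E[u] = 0.1·ln(197000) + 0.1·ln(54000) + 0.45·ln(51000) + 0.35·ln(32000) = 1.2191 + 1.0897 + 4.8778 + 3.6307 = 10.8173
CE = e^10.8173 ≈ 49876.24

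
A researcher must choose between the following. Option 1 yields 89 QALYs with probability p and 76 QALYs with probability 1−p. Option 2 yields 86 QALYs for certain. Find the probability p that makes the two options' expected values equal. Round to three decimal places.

p = 0.769

p·89 + (1−p)·76 = 86
13p + 76 = 86
p = (86 − 76) / 13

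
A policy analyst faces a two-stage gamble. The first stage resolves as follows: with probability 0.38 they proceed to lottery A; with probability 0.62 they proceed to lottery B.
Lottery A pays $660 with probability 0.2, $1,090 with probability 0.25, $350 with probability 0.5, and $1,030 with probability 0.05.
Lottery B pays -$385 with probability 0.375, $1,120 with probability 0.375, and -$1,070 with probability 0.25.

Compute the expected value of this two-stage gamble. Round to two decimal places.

EV(A) = 0.2 × 660 + 0.25 × 1090 + 0.5 × 350 + 0.05 × 1030 = 132 + 272.5 + 175 + 51.5 = 631
EV(B) = 0.375 × (-385) + 0.375 × 1120 + 0.25 × (-1070) = -144.375 + 420 − 267.5 = 8.125
Overall = 0.38 × 631 + 0.62 × 8.125 = 239.78 + 5.0375 = 244.8175

$244.82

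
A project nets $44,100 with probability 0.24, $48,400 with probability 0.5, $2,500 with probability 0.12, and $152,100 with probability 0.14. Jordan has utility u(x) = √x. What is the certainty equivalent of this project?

E[u] = 0.24·√44100 + 0.5·√48400 + 0.12·√2500 + 0.14·√152100 = 0.24·210 + 0.5·220 + 0.12·50 + 0.14·390 = 221
CE = (221)² = 48841

$48,841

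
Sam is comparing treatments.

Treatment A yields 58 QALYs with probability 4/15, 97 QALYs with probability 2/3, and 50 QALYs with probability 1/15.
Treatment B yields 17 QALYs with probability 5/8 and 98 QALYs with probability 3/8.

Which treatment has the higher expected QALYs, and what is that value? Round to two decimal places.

Treatment A = 4/15 × 58 + 2/3 × 97 + 1/15 × 50 = 15.4667 + 64.6667 + 3.3333 = 83.4667
Treatment B = 5/8 × 17 + 3/8 × 98 = 10.625 + 36.75 = 47.375

Treatment A (83.47 QALYs)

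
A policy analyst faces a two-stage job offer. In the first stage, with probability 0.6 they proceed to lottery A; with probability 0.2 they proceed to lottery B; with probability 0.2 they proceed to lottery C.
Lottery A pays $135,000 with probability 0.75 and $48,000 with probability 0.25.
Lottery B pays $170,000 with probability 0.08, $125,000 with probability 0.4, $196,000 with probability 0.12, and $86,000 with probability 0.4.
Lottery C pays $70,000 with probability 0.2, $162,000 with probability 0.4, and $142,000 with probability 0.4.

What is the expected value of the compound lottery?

EV(A) = 0.75 × 135000 + 0.25 × 48000 = 101250 + 12000 = 113250
EV(B) = 0.08 × 170000 + 0.4 × 125000 + 0.12 × 196000 + 0.4 × 86000 = 13600 + 50000 + 23520 + 34400 = 121520
EV(C) = 0.2 × 70000 + 0.4 × 162000 + 0.4 × 142000 = 14000 + 64800 + 56800 = 135600
Overall = 0.6 × 113250 + 0.2 × 121520 + 0.2 × 135600 = 67950 + 24304 + 27120 = 119374

$119,374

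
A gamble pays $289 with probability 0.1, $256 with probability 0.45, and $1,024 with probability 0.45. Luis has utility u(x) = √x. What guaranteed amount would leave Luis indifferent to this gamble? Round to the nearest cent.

E[u] = 0.1·√289 + 0.45·√256 + 0.45·√1024 = 0.1·17 + 0.45·16 + 0.45·32 = 23.3
CE = (23.3)² = 542.89

$542.89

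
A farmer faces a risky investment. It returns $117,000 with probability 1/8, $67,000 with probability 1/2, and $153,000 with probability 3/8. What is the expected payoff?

EV = 1/8 × 117000 + 1/2 × 67000 + 3/8 × 153000 = 14625 + 33500 + 57375 = 105500

$105,500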